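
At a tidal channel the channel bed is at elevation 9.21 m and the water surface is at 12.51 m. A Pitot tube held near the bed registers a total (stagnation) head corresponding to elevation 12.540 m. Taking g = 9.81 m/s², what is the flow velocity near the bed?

Near the bed, under hydrostatic conditions, the piezometric head (z + ψ) equals the free-surface elevation, 12.51 m.
Velocity head = total − piezometric = 12.540 − 12.51 = 0.030 m.
v = √(2g·h_v) = √(2 × 9.81 × 0.030) = 0.767 m/s.

v ≈ 0.767 m/s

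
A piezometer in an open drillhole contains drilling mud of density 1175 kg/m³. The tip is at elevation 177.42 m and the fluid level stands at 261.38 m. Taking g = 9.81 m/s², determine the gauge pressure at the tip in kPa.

Pressure head ψ = h − z = 261.38 − 177.42 = 83.96 m.
P = ρgψ = 1175 × 9.81 × 83.96 = 967786 Pa ≈ 968 kPa.

P ≈ 968 kPa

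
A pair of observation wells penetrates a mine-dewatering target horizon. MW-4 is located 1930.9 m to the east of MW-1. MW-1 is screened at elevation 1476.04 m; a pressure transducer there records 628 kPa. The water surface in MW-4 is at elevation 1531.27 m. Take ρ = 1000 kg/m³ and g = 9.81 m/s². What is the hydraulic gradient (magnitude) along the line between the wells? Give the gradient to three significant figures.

i ≈ 0.00455

Pressure head at MW-1: ψ = P/(ρg) = 628×1000 / (1000 × 9.81) = 64.02 m.
Total head at MW-1: h = z + ψ = 1476.04 + 64.02 = 1540.06 m.
Total head at MW-4: h = 1531.27 m (water level in the piezometer is the total head).
Head difference: h(MW-1) − h(MW-4) = 1540.06 − 1531.27 = 8.79 m.
Hydraulic gradient: i = |Δh| / L = 8.79 / 1930.9 = 0.00455.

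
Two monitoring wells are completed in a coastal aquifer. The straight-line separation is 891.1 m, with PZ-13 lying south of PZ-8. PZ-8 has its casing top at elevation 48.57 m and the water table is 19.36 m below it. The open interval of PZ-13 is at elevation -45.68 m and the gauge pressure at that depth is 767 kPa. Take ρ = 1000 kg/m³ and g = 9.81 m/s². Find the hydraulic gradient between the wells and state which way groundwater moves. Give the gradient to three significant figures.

i ≈ 0.00370; groundwater flows toward the north

Total head at PZ-8: h = 48.57 − 19.36 = 29.21 m.
Pressure head at PZ-13: ψ = P/(ρg) = 767×1000 / (1000 × 9.81) = 78.19 m.
Total head at PZ-13: h = z + ψ = -45.68 + 78.19 = 32.51 m.
Head difference: h(PZ-8) − h(PZ-13) = 29.21 − 32.51 = -3.30 m.
Hydraulic gradient: i = |Δh| / L = 3.30 / 891.1 = 0.00370.
Flow is from higher to lower head: from PZ-13 toward PZ-8, i.e. toward the north.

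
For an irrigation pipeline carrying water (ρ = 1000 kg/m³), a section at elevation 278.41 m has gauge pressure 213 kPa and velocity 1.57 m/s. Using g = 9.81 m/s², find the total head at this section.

h ≈ 300.25 m

Pressure head ψ = P/(ρg) = 213×1000 / (1000 × 9.81) = 21.71 m.
Velocity head = v²/(2g) = 1.57² / (2 × 9.81) = 0.126 m.
h = z + ψ + v²/(2g) = 278.41 + 21.71 + 0.126 = 300.25 m.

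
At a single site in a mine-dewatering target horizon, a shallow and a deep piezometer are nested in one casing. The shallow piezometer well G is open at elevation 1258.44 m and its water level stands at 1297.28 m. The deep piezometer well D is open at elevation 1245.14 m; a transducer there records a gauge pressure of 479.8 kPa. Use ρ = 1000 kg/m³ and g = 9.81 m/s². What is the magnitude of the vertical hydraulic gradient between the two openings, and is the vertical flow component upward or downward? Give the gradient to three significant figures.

Total head at well G: h = 1297.28 m (water level in the standpipe).
Pressure head at well D: ψ = P/(ρg) = 479.8×1000 / (1000 × 9.81) = 48.91 m.
Total head at well D: h = z + ψ = 1245.14 + 48.91 = 1294.05 m.
Δh = h(well G) − h(well D) = 1297.28 − 1294.05 = 3.23 m.
Vertical separation Δz = 1258.44 − 1245.14 = 13.30 m.
|i_v| = |Δh| / Δz = 3.23 / 13.30 = 0.243.
Head is higher in the shallow piezometer, so vertical flow is downward (recharge condition).

|i_v| ≈ 0.243; vertical flow is downward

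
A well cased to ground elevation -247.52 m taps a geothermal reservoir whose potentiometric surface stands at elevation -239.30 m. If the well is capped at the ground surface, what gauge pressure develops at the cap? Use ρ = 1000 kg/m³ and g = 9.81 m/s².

P ≈ 80.6 kPa

Head above the cap: Δh = -239.30 − (-247.52) = 8.22 m.
P = ρgΔh = 1000 × 9.81 × 8.22 = 80638 Pa ≈ 80.6 kPa.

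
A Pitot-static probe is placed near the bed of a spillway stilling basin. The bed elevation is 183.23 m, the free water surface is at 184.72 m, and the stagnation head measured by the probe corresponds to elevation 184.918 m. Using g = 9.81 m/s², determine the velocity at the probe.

Near the bed, under hydrostatic conditions, the piezometric head (z + ψ) equals the free-surface elevation, 184.72 m.
Velocity head = total − piezometric = 184.918 − 184.72 = 0.198 m.
v = √(2g·h_v) = √(2 × 9.81 × 0.198) = 1.97 m/s.

v ≈ 1.97 m/s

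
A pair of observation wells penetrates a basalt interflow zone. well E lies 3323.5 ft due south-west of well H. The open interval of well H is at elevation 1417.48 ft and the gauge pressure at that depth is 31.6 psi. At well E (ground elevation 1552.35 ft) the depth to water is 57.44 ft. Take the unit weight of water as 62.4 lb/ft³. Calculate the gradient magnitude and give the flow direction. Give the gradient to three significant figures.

Pressure head at well H: ψ = 144·P/γ = 144 × 31.6 / 62.4 = 72.92 ft.
Total head at well H: h = z + ψ = 1417.48 + 72.92 = 1490.40 ft.
Total head at well E: h = 1552.35 − 57.44 = 1494.91 ft.
Head difference: h(well H) − h(well E) = 1490.40 − 1494.91 = -4.51 ft.
Hydraulic gradient: i = |Δh| / L = 4.51 / 3323.5 = 0.00136.
Flow is from higher to lower head: from well E toward well H, i.e. toward the north-east.

i ≈ 0.00136; groundwater flows toward the north-east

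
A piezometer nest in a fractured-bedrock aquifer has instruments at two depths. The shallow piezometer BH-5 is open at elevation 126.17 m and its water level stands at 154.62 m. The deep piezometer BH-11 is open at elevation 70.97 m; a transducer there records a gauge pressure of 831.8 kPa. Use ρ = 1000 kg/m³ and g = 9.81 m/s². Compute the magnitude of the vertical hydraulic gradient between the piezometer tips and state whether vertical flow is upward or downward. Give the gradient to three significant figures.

Total head at BH-5: h = 154.62 m (water level in the standpipe).
Pressure head at BH-11: ψ = P/(ρg) = 831.8×1000 / (1000 × 9.81) = 84.79 m.
Total head at BH-11: h = z + ψ = 70.97 + 84.79 = 155.76 m.
Δh = h(BH-5) − h(BH-11) = 154.62 − 155.76 = -1.14 m.
Vertical separation Δz = 126.17 − 70.97 = 55.20 m.
|i_v| = |Δh| / Δz = 1.14 / 55.20 = 0.0207.
Head is higher in the deep piezometer, so vertical flow is upward (discharge condition).

|i_v| ≈ 0.0207; vertical flow is upward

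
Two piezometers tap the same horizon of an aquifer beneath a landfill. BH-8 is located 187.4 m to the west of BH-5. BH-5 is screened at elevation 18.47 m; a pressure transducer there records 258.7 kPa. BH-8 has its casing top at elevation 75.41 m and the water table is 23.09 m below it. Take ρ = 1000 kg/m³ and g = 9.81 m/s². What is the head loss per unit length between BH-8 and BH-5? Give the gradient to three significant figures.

i ≈ 0.0399 m/m

Pressure head at BH-5: ψ = P/(ρg) = 258.7×1000 / (1000 × 9.81) = 26.37 m.
Total head at BH-5: h = z + ψ = 18.47 + 26.37 = 44.84 m.
Total head at BH-8: h = 75.41 − 23.09 = 52.32 m.
Head difference: h(BH-5) − h(BH-8) = 44.84 − 52.32 = -7.48 m.
Hydraulic gradient: i = |Δh| / L = 7.48 / 187.4 = 0.0399.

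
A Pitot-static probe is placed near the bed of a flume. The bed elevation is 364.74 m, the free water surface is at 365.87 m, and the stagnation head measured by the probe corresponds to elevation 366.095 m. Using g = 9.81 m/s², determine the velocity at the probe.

v ≈ 2.10 m/s

Near the bed, under hydrostatic conditions, the piezometric head (z + ψ) equals the free-surface elevation, 365.87 m.
Velocity head = total − piezometric = 366.095 − 365.87 = 0.225 m.
v = √(2g·h_v) = √(2 × 9.81 × 0.225) = 2.10 m/s.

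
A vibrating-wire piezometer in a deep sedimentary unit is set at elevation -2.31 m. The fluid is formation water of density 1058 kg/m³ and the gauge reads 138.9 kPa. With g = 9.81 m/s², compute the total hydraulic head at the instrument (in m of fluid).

h ≈ 11.07 m

ψ = P/(ρg) = 138.9×1000 / (1058 × 9.81) = 13.38 m.
h = z + ψ = -2.31 + 13.38 = 11.07 m.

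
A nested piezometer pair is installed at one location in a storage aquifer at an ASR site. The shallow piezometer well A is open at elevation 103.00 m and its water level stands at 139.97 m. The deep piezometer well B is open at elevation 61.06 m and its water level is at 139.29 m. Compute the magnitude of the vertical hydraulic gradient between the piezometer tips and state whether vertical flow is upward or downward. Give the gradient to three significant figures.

|i_v| ≈ 0.0162; vertical flow is downward

Total head at well A: h = 139.97 m (water level in the standpipe).
Total head at well B: h = 139.29 m.
Δh = h(well A) − h(well B) = 139.97 − 139.29 = 0.68 m.
Vertical separation Δz = 103.00 − 61.06 = 41.94 m.
|i_v| = |Δh| / Δz = 0.68 / 41.94 = 0.0162.
Head is higher in the shallow piezometer, so vertical flow is downward (recharge condition).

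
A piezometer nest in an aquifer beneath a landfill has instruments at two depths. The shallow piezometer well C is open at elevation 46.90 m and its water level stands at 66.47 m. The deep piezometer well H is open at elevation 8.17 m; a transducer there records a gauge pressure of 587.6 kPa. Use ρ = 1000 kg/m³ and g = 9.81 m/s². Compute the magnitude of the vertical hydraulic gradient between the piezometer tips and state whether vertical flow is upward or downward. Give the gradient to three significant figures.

|i_v| ≈ 0.0413; vertical flow is upward

Total head at well C: h = 66.47 m (water level in the standpipe).
Pressure head at well H: ψ = P/(ρg) = 587.6×1000 / (1000 × 9.81) = 59.90 m.
Total head at well H: h = z + ψ = 8.17 + 59.90 = 68.07 m.
Δh = h(well C) − h(well H) = 66.47 − 68.07 = -1.60 m.
Vertical separation Δz = 46.90 − 8.17 = 38.73 m.
|i_v| = |Δh| / Δz = 1.60 / 38.73 = 0.0413.
Head is higher in the deep piezometer, so vertical flow is upward (discharge condition).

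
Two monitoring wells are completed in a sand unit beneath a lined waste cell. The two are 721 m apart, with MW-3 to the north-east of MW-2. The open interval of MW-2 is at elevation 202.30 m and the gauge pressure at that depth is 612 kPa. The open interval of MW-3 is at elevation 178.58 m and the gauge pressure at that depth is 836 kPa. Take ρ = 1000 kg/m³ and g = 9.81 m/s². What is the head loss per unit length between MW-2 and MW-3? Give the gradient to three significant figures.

Pressure head at MW-2: ψ = P/(ρg) = 612×1000 / (1000 × 9.81) = 62.39 m.
Total head at MW-2: h = z + ψ = 202.30 + 62.39 = 264.69 m.
Pressure head at MW-3: ψ = P/(ρg) = 836×1000 / (1000 × 9.81) = 85.22 m.
Total head at MW-3: h = z + ψ = 178.58 + 85.22 = 263.80 m.
Head difference: h(MW-2) − h(MW-3) = 264.69 − 263.80 = 0.89 m.
Hydraulic gradient: i = |Δh| / L = 0.89 / 721 = 0.00123.

i ≈ 0.00123 m/m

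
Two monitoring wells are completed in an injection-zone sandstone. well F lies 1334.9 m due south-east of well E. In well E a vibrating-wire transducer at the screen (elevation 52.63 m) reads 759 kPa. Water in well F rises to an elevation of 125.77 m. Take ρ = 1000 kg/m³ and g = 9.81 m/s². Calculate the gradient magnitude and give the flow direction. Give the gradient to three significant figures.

Pressure head at well E: ψ = P/(ρg) = 759×1000 / (1000 × 9.81) = 77.37 m.
Total head at well E: h = z + ψ = 52.63 + 77.37 = 130.00 m.
Total head at well F: h = 125.77 m (water level in the piezometer is the total head).
Head difference: h(well E) − h(well F) = 130.00 − 125.77 = 4.23 m.
Hydraulic gradient: i = |Δh| / L = 4.23 / 1334.9 = 0.00317.
Flow is from higher to lower head: from well E toward well F, i.e. toward the south-east.

i ≈ 0.00317; groundwater flows toward the south-east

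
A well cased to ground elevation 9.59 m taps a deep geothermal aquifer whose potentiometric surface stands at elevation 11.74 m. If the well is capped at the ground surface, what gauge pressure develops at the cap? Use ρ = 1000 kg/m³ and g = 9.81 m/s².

P ≈ 21.1 kPa

Head above the cap: Δh = 11.74 − 9.59 = 2.15 m.
P = ρgΔh = 1000 × 9.81 × 2.15 = 21092 Pa ≈ 21.1 kPa.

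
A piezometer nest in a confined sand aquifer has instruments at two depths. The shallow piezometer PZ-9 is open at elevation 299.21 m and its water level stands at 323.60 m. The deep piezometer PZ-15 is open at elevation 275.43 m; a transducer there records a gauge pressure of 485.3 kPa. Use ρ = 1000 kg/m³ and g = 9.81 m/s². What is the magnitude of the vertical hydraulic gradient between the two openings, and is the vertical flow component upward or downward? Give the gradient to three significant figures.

Total head at PZ-9: h = 323.60 m (water level in the standpipe).
Pressure head at PZ-15: ψ = P/(ρg) = 485.3×1000 / (1000 × 9.81) = 49.47 m.
Total head at PZ-15: h = z + ψ = 275.43 + 49.47 = 324.90 m.
Δh = h(PZ-9) − h(PZ-15) = 323.60 − 324.90 = -1.30 m.
Vertical separation Δz = 299.21 − 275.43 = 23.78 m.
|i_v| = |Δh| / Δz = 1.30 / 23.78 = 0.0547.
Head is higher in the deep piezometer, so vertical flow is upward (discharge condition).

|i_v| ≈ 0.0547; vertical flow is upward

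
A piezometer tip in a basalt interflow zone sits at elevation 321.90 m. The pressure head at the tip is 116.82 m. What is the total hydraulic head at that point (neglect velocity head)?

h = z + ψ = 321.90 + 116.82 = 438.72 m.

h ≈ 438.72 m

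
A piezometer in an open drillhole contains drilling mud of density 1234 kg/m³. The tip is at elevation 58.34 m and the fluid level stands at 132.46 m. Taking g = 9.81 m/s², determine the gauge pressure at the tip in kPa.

Pressure head ψ = h − z = 132.46 − 58.34 = 74.12 m.
P = ρgψ = 1234 × 9.81 × 74.12 = 897263 Pa ≈ 897 kPa.

P ≈ 897 kPa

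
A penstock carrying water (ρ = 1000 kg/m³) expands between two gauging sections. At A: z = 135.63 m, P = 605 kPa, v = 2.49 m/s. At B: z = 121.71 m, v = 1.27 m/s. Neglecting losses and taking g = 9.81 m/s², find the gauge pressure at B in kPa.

P₂ ≈ 744 kPa

Pressure head at A: ψ₁ = P₁/(ρg) = 605×1000 / (1000 × 9.81) = 61.67 m.
Velocity heads: v₁²/2g = 2.49²/19.62 = 0.316 m; v₂²/2g = 1.27²/19.62 = 0.082 m.
Total head H = z₁ + ψ₁ + v₁²/2g = 135.63 + 61.67 + 0.316 = 197.62 m.
ψ₂ = H − z₂ − v₂²/2g = 197.62 − 121.71 − 0.082 = 75.83 m.
P₂ = ρgψ₂ = 1000 × 9.81 × 75.83 ≈ 744 kPa.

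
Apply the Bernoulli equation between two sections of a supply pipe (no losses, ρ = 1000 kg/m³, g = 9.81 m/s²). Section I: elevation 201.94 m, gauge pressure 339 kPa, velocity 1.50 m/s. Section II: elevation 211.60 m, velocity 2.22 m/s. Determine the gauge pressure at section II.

Pressure head at I: ψ₁ = P₁/(ρg) = 339×1000 / (1000 × 9.81) = 34.56 m.
Velocity heads: v₁²/2g = 1.50²/19.62 = 0.115 m; v₂²/2g = 2.22²/19.62 = 0.251 m.
Total head H = z₁ + ψ₁ + v₁²/2g = 201.94 + 34.56 + 0.115 = 236.62 m.
ψ₂ = H − z₂ − v₂²/2g = 236.62 − 211.60 − 0.251 = 24.77 m.
P₂ = ρgψ₂ = 1000 × 9.81 × 24.77 ≈ 243 kPa.

P₂ ≈ 243 kPa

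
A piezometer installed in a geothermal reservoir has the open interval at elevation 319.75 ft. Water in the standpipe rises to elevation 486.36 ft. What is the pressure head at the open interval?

Total head h = 486.36 ft (the water-surface elevation in the piezometer).
Pressure head ψ = h − z = 486.36 − 319.75 = 166.61 ft.

ψ ≈ 166.61 ft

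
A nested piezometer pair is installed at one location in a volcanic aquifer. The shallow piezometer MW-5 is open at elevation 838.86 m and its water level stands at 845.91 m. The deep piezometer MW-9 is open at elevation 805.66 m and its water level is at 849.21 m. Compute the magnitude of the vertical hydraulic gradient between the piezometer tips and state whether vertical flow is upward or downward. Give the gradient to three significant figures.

|i_v| ≈ 0.0994; vertical flow is upward

Total head at MW-5: h = 845.91 m (water level in the standpipe).
Total head at MW-9: h = 849.21 m.
Δh = h(MW-5) − h(MW-9) = 845.91 − 849.21 = -3.30 m.
Vertical separation Δz = 838.86 − 805.66 = 33.20 m.
|i_v| = |Δh| / Δz = 3.30 / 33.20 = 0.0994.
Head is higher in the deep piezometer, so vertical flow is upward (discharge condition).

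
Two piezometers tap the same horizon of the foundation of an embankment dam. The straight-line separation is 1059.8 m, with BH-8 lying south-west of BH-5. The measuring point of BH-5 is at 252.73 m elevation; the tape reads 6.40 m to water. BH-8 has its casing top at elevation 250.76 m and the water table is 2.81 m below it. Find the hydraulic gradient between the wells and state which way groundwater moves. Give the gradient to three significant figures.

Total head at BH-5: h = 252.73 − 6.40 = 246.33 m.
Total head at BH-8: h = 250.76 − 2.81 = 247.95 m.
Head difference: h(BH-5) − h(BH-8) = 246.33 − 247.95 = -1.62 m.
Hydraulic gradient: i = |Δh| / L = 1.62 / 1059.8 = 0.00153.
Flow is from higher to lower head: from BH-8 toward BH-5, i.e. toward the north-east.

i ≈ 0.00153; groundwater flows toward the north-east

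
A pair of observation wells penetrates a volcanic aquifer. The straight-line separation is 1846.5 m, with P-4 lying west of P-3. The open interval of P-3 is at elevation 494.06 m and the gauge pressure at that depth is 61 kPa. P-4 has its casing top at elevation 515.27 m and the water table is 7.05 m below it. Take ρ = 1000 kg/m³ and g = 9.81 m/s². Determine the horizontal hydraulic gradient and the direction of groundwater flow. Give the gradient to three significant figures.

Pressure head at P-3: ψ = P/(ρg) = 61×1000 / (1000 × 9.81) = 6.22 m.
Total head at P-3: h = z + ψ = 494.06 + 6.22 = 500.28 m.
Total head at P-4: h = 515.27 − 7.05 = 508.22 m.
Head difference: h(P-3) − h(P-4) = 500.28 − 508.22 = -7.94 m.
Hydraulic gradient: i = |Δh| / L = 7.94 / 1846.5 = 0.00430.
Flow is from higher to lower head: from P-4 toward P-3, i.e. toward the east.

i ≈ 0.00430; groundwater flows toward the east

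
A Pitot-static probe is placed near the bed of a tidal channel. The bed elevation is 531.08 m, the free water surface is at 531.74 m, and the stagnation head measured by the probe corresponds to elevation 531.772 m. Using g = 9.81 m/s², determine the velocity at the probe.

v ≈ 0.792 m/s

Near the bed, under hydrostatic conditions, the piezometric head (z + ψ) equals the free-surface elevation, 531.74 m.
Velocity head = total − piezometric = 531.772 − 531.74 = 0.032 m.
v = √(2g·h_v) = √(2 × 9.81 × 0.032) = 0.792 m/s.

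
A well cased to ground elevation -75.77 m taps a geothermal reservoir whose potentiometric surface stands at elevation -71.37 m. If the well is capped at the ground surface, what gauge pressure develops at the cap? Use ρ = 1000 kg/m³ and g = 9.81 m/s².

P ≈ 43.2 kPa

Head above the cap: Δh = -71.37 − (-75.77) = 4.40 m.
P = ρgΔh = 1000 × 9.81 × 4.40 = 43164 Pa ≈ 43.2 kPa.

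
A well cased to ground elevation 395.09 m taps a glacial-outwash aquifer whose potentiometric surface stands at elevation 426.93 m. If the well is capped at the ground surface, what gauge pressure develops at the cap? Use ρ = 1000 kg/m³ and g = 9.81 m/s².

P ≈ 312 kPa

Head above the cap: Δh = 426.93 − 395.09 = 31.84 m.
P = ρgΔh = 1000 × 9.81 × 31.84 = 312350 Pa ≈ 312 kPa.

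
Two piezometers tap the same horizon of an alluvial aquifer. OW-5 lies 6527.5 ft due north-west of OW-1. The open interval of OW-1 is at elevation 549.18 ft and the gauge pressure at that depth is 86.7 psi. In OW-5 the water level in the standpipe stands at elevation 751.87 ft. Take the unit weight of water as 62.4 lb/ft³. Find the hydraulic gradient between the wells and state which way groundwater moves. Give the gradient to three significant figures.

Pressure head at OW-1: ψ = 144·P/γ = 144 × 86.7 / 62.4 = 200.08 ft.
Total head at OW-1: h = z + ψ = 549.18 + 200.08 = 749.26 ft.
Total head at OW-5: h = 751.87 ft (water level in the piezometer is the total head).
Head difference: h(OW-1) − h(OW-5) = 749.26 − 751.87 = -2.61 ft.
Hydraulic gradient: i = |Δh| / L = 2.61 / 6527.5 = 0.000400.
Flow is from higher to lower head: from OW-5 toward OW-1, i.e. toward the south-east.

i ≈ 0.000400; groundwater flows toward the south-east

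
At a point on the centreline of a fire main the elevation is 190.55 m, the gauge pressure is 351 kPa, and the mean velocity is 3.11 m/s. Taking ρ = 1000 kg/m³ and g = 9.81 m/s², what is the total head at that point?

h ≈ 226.82 m

Pressure head ψ = P/(ρg) = 351×1000 / (1000 × 9.81) = 35.78 m.
Velocity head = v²/(2g) = 3.11² / (2 × 9.81) = 0.493 m.
h = z + ψ + v²/(2g) = 190.55 + 35.78 + 0.493 = 226.82 m.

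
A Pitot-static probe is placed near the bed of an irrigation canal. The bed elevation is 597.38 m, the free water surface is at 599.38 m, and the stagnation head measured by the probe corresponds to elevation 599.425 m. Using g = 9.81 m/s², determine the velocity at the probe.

Near the bed, under hydrostatic conditions, the piezometric head (z + ψ) equals the free-surface elevation, 599.38 m.
Velocity head = total − piezometric = 599.425 − 599.38 = 0.045 m.
v = √(2g·h_v) = √(2 × 9.81 × 0.045) = 0.940 m/s.

v ≈ 0.940 m/s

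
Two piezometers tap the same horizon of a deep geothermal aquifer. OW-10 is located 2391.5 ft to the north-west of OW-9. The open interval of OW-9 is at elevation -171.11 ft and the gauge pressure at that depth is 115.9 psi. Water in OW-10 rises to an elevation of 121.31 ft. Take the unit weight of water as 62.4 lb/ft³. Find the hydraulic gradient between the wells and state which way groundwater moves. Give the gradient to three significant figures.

Pressure head at OW-9: ψ = 144·P/γ = 144 × 115.9 / 62.4 = 267.46 ft.
Total head at OW-9: h = z + ψ = -171.11 + 267.46 = 96.35 ft.
Total head at OW-10: h = 121.31 ft (water level in the piezometer is the total head).
Head difference: h(OW-9) − h(OW-10) = 96.35 − 121.31 = -24.96 ft.
Hydraulic gradient: i = |Δh| / L = 24.96 / 2391.5 = 0.0104.
Flow is from higher to lower head: from OW-10 toward OW-9, i.e. toward the south-east.

i ≈ 0.0104; groundwater flows toward the south-east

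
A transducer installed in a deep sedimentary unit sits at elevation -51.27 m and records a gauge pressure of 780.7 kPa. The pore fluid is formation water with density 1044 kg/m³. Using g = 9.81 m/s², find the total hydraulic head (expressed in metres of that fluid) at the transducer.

h ≈ 24.96 m

ψ = P/(ρg) = 780.7×1000 / (1044 × 9.81) = 76.23 m.
h = z + ψ = -51.27 + 76.23 = 24.96 m.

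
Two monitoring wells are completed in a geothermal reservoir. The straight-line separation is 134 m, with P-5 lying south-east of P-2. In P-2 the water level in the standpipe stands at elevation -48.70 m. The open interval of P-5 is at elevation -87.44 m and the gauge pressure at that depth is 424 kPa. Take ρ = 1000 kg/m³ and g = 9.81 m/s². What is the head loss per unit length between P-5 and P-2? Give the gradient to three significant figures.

Total head at P-2: h = -48.70 m (water level in the piezometer is the total head).
Pressure head at P-5: ψ = P/(ρg) = 424×1000 / (1000 × 9.81) = 43.22 m.
Total head at P-5: h = z + ψ = -87.44 + 43.22 = -44.22 m.
Head difference: h(P-2) − h(P-5) = -48.70 − (-44.22) = -4.48 m.
Hydraulic gradient: i = |Δh| / L = 4.48 / 134 = 0.0334.

i ≈ 0.0334 m/m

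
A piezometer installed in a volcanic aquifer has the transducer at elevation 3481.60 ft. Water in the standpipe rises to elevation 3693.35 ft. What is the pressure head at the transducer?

Total head h = 3693.35 ft (the water-surface elevation in the piezometer).
Pressure head ψ = h − z = 3693.35 − 3481.60 = 211.75 ft.

ψ ≈ 211.75 ft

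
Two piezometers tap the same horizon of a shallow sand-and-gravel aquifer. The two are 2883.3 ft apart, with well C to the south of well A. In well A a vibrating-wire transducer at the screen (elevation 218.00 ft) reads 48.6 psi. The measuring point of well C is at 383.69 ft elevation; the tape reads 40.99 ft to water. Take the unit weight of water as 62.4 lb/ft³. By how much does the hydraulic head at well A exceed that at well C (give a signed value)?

Δh ≈ -12.55 ft

Pressure head at well A: ψ = 144·P/γ = 144 × 48.6 / 62.4 = 112.15 ft.
Total head at well A: h = z + ψ = 218.00 + 112.15 = 330.15 ft.
Total head at well C: h = 383.69 − 40.99 = 342.70 ft.
Head difference: h(well A) − h(well C) = 330.15 − 342.70 = -12.55 ft.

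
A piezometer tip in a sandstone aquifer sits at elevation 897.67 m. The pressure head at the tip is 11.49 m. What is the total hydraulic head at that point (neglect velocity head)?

h ≈ 909.16 m

h = z + ψ = 897.67 + 11.49 = 909.16 m.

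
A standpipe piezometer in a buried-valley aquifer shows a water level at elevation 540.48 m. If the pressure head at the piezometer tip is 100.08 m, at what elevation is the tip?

z = h − ψ = 540.48 − 100.08 = 440.40 m.

z ≈ 440.40 m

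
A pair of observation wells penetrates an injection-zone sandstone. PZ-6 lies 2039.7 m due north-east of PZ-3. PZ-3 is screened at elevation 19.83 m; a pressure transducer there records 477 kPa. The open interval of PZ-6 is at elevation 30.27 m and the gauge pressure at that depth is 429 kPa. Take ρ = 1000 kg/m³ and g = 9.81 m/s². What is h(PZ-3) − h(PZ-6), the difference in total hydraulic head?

Pressure head at PZ-3: ψ = P/(ρg) = 477×1000 / (1000 × 9.81) = 48.62 m.
Total head at PZ-3: h = z + ψ = 19.83 + 48.62 = 68.45 m.
Pressure head at PZ-6: ψ = P/(ρg) = 429×1000 / (1000 × 9.81) = 43.73 m.
Total head at PZ-6: h = z + ψ = 30.27 + 43.73 = 74.00 m.
Head difference: h(PZ-3) − h(PZ-6) = 68.45 − 74.00 = -5.55 m.

Δh ≈ -5.55 m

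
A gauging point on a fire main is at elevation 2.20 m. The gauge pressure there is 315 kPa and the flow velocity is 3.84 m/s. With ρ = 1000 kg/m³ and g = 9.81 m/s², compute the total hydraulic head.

Pressure head ψ = P/(ρg) = 315×1000 / (1000 × 9.81) = 32.11 m.
Velocity head = v²/(2g) = 3.84² / (2 × 9.81) = 0.752 m.
h = z + ψ + v²/(2g) = 2.20 + 32.11 + 0.752 = 35.06 m.

h ≈ 35.06 m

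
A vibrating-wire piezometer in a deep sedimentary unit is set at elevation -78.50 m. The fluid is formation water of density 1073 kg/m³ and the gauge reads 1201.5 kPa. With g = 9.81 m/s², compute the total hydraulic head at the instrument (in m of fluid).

ψ = P/(ρg) = 1201.5×1000 / (1073 × 9.81) = 114.14 m.
h = z + ψ = -78.50 + 114.14 = 35.64 m.

h ≈ 35.64 m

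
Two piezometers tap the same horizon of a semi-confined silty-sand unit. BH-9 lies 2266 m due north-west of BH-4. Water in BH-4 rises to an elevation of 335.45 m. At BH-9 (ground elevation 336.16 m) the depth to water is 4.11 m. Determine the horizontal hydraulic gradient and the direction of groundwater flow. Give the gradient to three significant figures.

Total head at BH-4: h = 335.45 m (water level in the piezometer is the total head).
Total head at BH-9: h = 336.16 − 4.11 = 332.05 m.
Head difference: h(BH-4) − h(BH-9) = 335.45 − 332.05 = 3.40 m.
Hydraulic gradient: i = |Δh| / L = 3.40 / 2266 = 0.00150.
Flow is from higher to lower head: from BH-4 toward BH-9, i.e. toward the north-west.

i ≈ 0.00150; groundwater flows toward the north-west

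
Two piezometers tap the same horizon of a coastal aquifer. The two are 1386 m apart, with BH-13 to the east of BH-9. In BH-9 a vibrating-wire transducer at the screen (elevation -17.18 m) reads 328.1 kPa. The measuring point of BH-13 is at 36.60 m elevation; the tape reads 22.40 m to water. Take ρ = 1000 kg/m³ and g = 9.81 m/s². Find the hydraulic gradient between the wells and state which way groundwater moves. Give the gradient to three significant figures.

i ≈ 0.00149; groundwater flows toward the east

Pressure head at BH-9: ψ = P/(ρg) = 328.1×1000 / (1000 × 9.81) = 33.45 m.
Total head at BH-9: h = z + ψ = -17.18 + 33.45 = 16.27 m.
Total head at BH-13: h = 36.60 − 22.40 = 14.20 m.
Head difference: h(BH-9) − h(BH-13) = 16.27 − 14.20 = 2.07 m.
Hydraulic gradient: i = |Δh| / L = 2.07 / 1386 = 0.00149.
Flow is from higher to lower head: from BH-9 toward BH-13, i.e. toward the east.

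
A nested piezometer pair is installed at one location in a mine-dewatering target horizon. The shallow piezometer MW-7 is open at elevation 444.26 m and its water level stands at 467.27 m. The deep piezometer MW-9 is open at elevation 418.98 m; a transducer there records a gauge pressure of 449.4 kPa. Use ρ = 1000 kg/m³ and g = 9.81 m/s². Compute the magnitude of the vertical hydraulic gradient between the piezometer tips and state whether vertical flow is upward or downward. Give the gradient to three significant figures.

|i_v| ≈ 0.0981; vertical flow is downward

Total head at MW-7: h = 467.27 m (water level in the standpipe).
Pressure head at MW-9: ψ = P/(ρg) = 449.4×1000 / (1000 × 9.81) = 45.81 m.
Total head at MW-9: h = z + ψ = 418.98 + 45.81 = 464.79 m.
Δh = h(MW-7) − h(MW-9) = 467.27 − 464.79 = 2.48 m.
Vertical separation Δz = 444.26 − 418.98 = 25.28 m.
|i_v| = |Δh| / Δz = 2.48 / 25.28 = 0.0981.
Head is higher in the shallow piezometer, so vertical flow is downward (recharge condition).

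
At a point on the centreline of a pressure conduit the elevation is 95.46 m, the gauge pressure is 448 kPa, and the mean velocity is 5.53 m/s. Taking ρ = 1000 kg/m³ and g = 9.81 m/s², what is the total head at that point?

h ≈ 142.69 m

Pressure head ψ = P/(ρg) = 448×1000 / (1000 × 9.81) = 45.67 m.
Velocity head = v²/(2g) = 5.53² / (2 × 9.81) = 1.559 m.
h = z + ψ + v²/(2g) = 95.46 + 45.67 + 1.559 = 142.69 m.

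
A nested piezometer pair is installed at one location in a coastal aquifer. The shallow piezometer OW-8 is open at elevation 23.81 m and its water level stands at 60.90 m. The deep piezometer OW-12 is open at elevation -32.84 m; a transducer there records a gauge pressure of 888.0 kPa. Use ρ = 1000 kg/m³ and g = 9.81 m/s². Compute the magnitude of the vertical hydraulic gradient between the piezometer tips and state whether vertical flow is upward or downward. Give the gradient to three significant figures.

Total head at OW-8: h = 60.90 m (water level in the standpipe).
Pressure head at OW-12: ψ = P/(ρg) = 888.0×1000 / (1000 × 9.81) = 90.52 m.
Total head at OW-12: h = z + ψ = -32.84 + 90.52 = 57.68 m.
Δh = h(OW-8) − h(OW-12) = 60.90 − 57.68 = 3.22 m.
Vertical separation Δz = 23.81 − (-32.84) = 56.65 m.
|i_v| = |Δh| / Δz = 3.22 / 56.65 = 0.0568.
Head is higher in the shallow piezometer, so vertical flow is downward (recharge condition).

|i_v| ≈ 0.0568; vertical flow is downward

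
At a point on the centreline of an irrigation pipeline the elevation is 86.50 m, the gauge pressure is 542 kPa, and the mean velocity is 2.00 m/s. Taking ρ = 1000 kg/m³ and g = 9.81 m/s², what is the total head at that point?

Pressure head ψ = P/(ρg) = 542×1000 / (1000 × 9.81) = 55.25 m.
Velocity head = v²/(2g) = 2.00² / (2 × 9.81) = 0.204 m.
h = z + ψ + v²/(2g) = 86.50 + 55.25 + 0.204 = 141.95 m.

h ≈ 141.95 m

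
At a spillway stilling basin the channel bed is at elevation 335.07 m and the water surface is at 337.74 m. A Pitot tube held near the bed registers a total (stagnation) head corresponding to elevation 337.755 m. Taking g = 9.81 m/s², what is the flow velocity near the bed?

v ≈ 0.542 m/s

Near the bed, under hydrostatic conditions, the piezometric head (z + ψ) equals the free-surface elevation, 337.74 m.
Velocity head = total − piezometric = 337.755 − 337.74 = 0.015 m.
v = √(2g·h_v) = √(2 × 9.81 × 0.015) = 0.542 m/s.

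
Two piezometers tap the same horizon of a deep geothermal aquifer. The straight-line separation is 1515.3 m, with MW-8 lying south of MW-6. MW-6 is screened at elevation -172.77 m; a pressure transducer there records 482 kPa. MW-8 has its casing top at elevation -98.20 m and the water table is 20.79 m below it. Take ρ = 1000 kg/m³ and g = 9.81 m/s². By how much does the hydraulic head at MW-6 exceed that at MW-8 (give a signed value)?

Δh ≈ -4.65 m

Pressure head at MW-6: ψ = P/(ρg) = 482×1000 / (1000 × 9.81) = 49.13 m.
Total head at MW-6: h = z + ψ = -172.77 + 49.13 = -123.64 m.
Total head at MW-8: h = -98.20 − 20.79 = -118.99 m.
Head difference: h(MW-6) − h(MW-8) = -123.64 − (-118.99) = -4.65 m.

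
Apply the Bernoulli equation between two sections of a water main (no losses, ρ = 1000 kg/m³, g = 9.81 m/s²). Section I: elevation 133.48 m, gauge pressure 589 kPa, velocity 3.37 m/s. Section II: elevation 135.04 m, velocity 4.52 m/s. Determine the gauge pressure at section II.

P₂ ≈ 569 kPa

Pressure head at I: ψ₁ = P₁/(ρg) = 589×1000 / (1000 × 9.81) = 60.04 m.
Velocity heads: v₁²/2g = 3.37²/19.62 = 0.579 m; v₂²/2g = 4.52²/19.62 = 1.041 m.
Total head H = z₁ + ψ₁ + v₁²/2g = 133.48 + 60.04 + 0.579 = 194.10 m.
ψ₂ = H − z₂ − v₂²/2g = 194.10 − 135.04 − 1.041 = 58.02 m.
P₂ = ρgψ₂ = 1000 × 9.81 × 58.02 ≈ 569 kPa.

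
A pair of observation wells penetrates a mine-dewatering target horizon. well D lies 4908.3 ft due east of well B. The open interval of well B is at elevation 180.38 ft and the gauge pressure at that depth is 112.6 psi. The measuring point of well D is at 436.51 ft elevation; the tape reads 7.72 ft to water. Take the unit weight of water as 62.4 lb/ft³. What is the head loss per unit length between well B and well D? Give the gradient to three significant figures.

Pressure head at well B: ψ = 144·P/γ = 144 × 112.6 / 62.4 = 259.85 ft.
Total head at well B: h = z + ψ = 180.38 + 259.85 = 440.23 ft.
Total head at well D: h = 436.51 − 7.72 = 428.79 ft.
Head difference: h(well B) − h(well D) = 440.23 − 428.79 = 11.44 ft.
Hydraulic gradient: i = |Δh| / L = 11.44 / 4908.3 = 0.00233.

i ≈ 0.00233 ft/ft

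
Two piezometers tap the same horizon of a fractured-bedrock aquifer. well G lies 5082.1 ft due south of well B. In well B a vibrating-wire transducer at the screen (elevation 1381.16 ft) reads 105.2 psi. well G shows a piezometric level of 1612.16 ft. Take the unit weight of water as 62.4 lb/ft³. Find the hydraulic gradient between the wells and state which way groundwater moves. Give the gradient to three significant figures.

i ≈ 0.00232; groundwater flows toward the south

Pressure head at well B: ψ = 144·P/γ = 144 × 105.2 / 62.4 = 242.77 ft.
Total head at well B: h = z + ψ = 1381.16 + 242.77 = 1623.93 ft.
Total head at well G: h = 1612.16 ft (water level in the piezometer is the total head).
Head difference: h(well B) − h(well G) = 1623.93 − 1612.16 = 11.77 ft.
Hydraulic gradient: i = |Δh| / L = 11.77 / 5082.1 = 0.00232.
Flow is from higher to lower head: from well B toward well G, i.e. toward the south.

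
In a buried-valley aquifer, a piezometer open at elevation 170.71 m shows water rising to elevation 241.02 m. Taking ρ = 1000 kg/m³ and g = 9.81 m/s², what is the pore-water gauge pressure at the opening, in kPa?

Pressure head ψ = h − z = 241.02 − 170.71 = 70.31 m.
P = ρgψ = 1000 × 9.81 × 70.31 = 689741 Pa ≈ 690 kPa.

P ≈ 690 kPa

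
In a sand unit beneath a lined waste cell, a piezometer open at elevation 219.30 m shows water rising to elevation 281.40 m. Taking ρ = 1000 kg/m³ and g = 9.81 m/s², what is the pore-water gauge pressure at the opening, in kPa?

P ≈ 609 kPa

Pressure head ψ = h − z = 281.40 − 219.30 = 62.10 m.
P = ρgψ = 1000 × 9.81 × 62.10 = 609201 Pa ≈ 609 kPa.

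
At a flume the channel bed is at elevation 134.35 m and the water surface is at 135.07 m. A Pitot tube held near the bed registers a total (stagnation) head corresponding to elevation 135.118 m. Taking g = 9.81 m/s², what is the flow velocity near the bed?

v ≈ 0.970 m/s

Near the bed, under hydrostatic conditions, the piezometric head (z + ψ) equals the free-surface elevation, 135.07 m.
Velocity head = total − piezometric = 135.118 − 135.07 = 0.048 m.
v = √(2g·h_v) = √(2 × 9.81 × 0.048) = 0.970 m/s.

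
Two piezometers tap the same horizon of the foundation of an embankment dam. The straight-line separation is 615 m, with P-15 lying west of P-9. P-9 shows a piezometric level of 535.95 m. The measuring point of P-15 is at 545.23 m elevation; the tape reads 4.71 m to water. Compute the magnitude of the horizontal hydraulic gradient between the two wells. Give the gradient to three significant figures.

i ≈ 0.00743

Total head at P-9: h = 535.95 m (water level in the piezometer is the total head).
Total head at P-15: h = 545.23 − 4.71 = 540.52 m.
Head difference: h(P-9) − h(P-15) = 535.95 − 540.52 = -4.57 m.
Hydraulic gradient: i = |Δh| / L = 4.57 / 615 = 0.00743.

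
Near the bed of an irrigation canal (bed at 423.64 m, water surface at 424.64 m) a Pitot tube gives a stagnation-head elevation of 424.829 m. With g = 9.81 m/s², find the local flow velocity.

v ≈ 1.93 m/s

Near the bed, under hydrostatic conditions, the piezometric head (z + ψ) equals the free-surface elevation, 424.64 m.
Velocity head = total − piezometric = 424.829 − 424.64 = 0.189 m.
v = √(2g·h_v) = √(2 × 9.81 × 0.189) = 1.93 m/s.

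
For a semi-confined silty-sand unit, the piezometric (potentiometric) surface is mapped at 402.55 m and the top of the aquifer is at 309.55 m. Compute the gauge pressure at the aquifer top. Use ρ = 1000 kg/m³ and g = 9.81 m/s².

P ≈ 912 kPa

Pressure head at the aquifer top: ψ = h − z = 402.55 − 309.55 = 93.00 m.
P = ρgψ = 1000 × 9.81 × 93.00 = 912330 Pa ≈ 912 kPa.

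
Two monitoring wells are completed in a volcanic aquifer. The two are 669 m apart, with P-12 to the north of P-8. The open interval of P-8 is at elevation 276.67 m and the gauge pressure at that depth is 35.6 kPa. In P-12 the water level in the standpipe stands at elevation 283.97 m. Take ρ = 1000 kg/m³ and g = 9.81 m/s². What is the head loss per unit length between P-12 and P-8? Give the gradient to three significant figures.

i ≈ 0.00549 m/m

Pressure head at P-8: ψ = P/(ρg) = 35.6×1000 / (1000 × 9.81) = 3.63 m.
Total head at P-8: h = z + ψ = 276.67 + 3.63 = 280.30 m.
Total head at P-12: h = 283.97 m (water level in the piezometer is the total head).
Head difference: h(P-8) − h(P-12) = 280.30 − 283.97 = -3.67 m.
Hydraulic gradient: i = |Δh| / L = 3.67 / 669 = 0.00549.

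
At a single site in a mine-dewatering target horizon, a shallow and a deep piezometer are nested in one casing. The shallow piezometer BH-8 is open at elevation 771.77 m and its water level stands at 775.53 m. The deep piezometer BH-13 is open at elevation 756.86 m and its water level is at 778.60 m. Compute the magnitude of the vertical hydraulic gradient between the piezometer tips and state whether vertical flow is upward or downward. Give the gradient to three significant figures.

Total head at BH-8: h = 775.53 m (water level in the standpipe).
Total head at BH-13: h = 778.60 m.
Δh = h(BH-8) − h(BH-13) = 775.53 − 778.60 = -3.07 m.
Vertical separation Δz = 771.77 − 756.86 = 14.91 m.
|i_v| = |Δh| / Δz = 3.07 / 14.91 = 0.206.
Head is higher in the deep piezometer, so vertical flow is upward (discharge condition).

|i_v| ≈ 0.206; vertical flow is upward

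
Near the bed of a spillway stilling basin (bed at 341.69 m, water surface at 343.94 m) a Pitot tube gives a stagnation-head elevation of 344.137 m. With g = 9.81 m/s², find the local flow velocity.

Near the bed, under hydrostatic conditions, the piezometric head (z + ψ) equals the free-surface elevation, 343.94 m.
Velocity head = total − piezometric = 344.137 − 343.94 = 0.197 m.
v = √(2g·h_v) = √(2 × 9.81 × 0.197) = 1.97 m/s.

v ≈ 1.97 m/s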